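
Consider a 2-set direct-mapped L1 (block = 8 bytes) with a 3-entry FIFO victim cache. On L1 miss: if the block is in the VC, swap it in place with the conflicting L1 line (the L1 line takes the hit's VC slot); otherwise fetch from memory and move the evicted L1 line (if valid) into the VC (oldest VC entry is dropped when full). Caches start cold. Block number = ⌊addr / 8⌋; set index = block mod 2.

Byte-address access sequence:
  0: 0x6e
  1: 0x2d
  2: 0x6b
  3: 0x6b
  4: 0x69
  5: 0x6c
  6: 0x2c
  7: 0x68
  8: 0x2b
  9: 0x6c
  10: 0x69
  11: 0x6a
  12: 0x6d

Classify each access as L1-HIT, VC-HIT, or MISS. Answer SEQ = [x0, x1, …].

  [0] addr=0x6e blk=13 s=1: MISS | VC []
  [1] addr=0x2d blk=5 s=1: MISS | VC [13]
  [2] addr=0x6b blk=13 s=1: VC-HIT | VC [5]
  [3] addr=0x6b blk=13 s=1: L1-HIT | VC [5]
  [4] addr=0x69 blk=13 s=1: L1-HIT | VC [5]
  [5] addr=0x6c blk=13 s=1: L1-HIT | VC [5]
  [6] addr=0x2c blk=5 s=1: VC-HIT | VC [13]
  [7] addr=0x68 blk=13 s=1: VC-HIT | VC [5]
  [8] addr=0x2b blk=5 s=1: VC-HIT | VC [13]
  [9] addr=0x6c blk=13 s=1: VC-HIT | VC [5]
  [10] addr=0x69 blk=13 s=1: L1-HIT | VC [5]
  [11] addr=0x6a blk=13 s=1: L1-HIT | VC [5]
  [12] addr=0x6d blk=13 s=1: L1-HIT | VC [5]

SEQ = [MISS, MISS, VC-HIT, L1-HIT, L1-HIT, L1-HIT, VC-HIT, VC-HIT, VC-HIT, VC-HIT, L1-HIT, L1-HIT, L1-HIT]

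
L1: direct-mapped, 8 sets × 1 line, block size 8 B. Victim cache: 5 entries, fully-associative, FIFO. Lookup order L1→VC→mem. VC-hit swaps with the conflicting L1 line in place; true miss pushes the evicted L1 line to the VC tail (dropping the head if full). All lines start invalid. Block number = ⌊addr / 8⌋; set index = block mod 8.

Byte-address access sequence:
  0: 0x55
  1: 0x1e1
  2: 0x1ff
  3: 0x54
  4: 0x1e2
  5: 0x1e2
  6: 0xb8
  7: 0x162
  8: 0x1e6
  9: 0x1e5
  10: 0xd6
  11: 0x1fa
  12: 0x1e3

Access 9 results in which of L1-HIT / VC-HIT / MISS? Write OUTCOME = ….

0: 0x55 (blk 10, set 2) → MISS  vc=[]
1: 0x1e1 (blk 60, set 4) → MISS  vc=[]
2: 0x1ff (blk 63, set 7) → MISS  vc=[]
3: 0x54 (blk 10, set 2) → L1-HIT  vc=[]
4: 0x1e2 (blk 60, set 4) → L1-HIT  vc=[]
5: 0x1e2 (blk 60, set 4) → L1-HIT  vc=[]
6: 0xb8 (blk 23, set 7) → MISS  vc=[63]
7: 0x162 (blk 44, set 4) → MISS  vc=[63, 60]
8: 0x1e6 (blk 60, set 4) → VC-HIT  vc=[63, 44]
9: 0x1e5 (blk 60, set 4) → L1-HIT  vc=[63, 44]
10: 0xd6 (blk 26, set 2) → MISS  vc=[63, 44, 10]
11: 0x1fa (blk 63, set 7) → VC-HIT  vc=[23, 44, 10]
12: 0x1e3 (blk 60, set 4) → L1-HIT  vc=[23, 44, 10]

OUTCOME = L1-HIT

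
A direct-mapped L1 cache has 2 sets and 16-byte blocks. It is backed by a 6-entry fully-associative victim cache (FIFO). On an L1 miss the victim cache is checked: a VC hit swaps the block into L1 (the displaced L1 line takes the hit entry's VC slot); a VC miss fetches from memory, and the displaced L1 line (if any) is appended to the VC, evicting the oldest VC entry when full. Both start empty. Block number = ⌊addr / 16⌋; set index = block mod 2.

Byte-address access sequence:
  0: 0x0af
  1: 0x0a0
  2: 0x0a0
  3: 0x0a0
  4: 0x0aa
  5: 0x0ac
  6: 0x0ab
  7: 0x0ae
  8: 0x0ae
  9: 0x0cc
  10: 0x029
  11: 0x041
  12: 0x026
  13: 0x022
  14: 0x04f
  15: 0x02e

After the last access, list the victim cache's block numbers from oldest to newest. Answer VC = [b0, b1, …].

VC = [10, 12, 4]

  [0] addr=0xaf blk=10 s=0: MISS | VC []
  [1] addr=0xa0 blk=10 s=0: L1-HIT | VC []
  [2] addr=0xa0 blk=10 s=0: L1-HIT | VC []
  [3] addr=0xa0 blk=10 s=0: L1-HIT | VC []
  [4] addr=0xaa blk=10 s=0: L1-HIT | VC []
  [5] addr=0xac blk=10 s=0: L1-HIT | VC []
  [6] addr=0xab blk=10 s=0: L1-HIT | VC []
  [7] addr=0xae blk=10 s=0: L1-HIT | VC []
  [8] addr=0xae blk=10 s=0: L1-HIT | VC []
  [9] addr=0xcc blk=12 s=0: MISS | VC [10]
  [10] addr=0x29 blk=2 s=0: MISS | VC [10, 12]
  [11] addr=0x41 blk=4 s=0: MISS | VC [10, 12, 2]
  [12] addr=0x26 blk=2 s=0: VC-HIT | VC [10, 12, 4]
  [13] addr=0x22 blk=2 s=0: L1-HIT | VC [10, 12, 4]
  [14] addr=0x4f blk=4 s=0: VC-HIT | VC [10, 12, 2]
  [15] addr=0x2e blk=2 s=0: VC-HIT | VC [10, 12, 4]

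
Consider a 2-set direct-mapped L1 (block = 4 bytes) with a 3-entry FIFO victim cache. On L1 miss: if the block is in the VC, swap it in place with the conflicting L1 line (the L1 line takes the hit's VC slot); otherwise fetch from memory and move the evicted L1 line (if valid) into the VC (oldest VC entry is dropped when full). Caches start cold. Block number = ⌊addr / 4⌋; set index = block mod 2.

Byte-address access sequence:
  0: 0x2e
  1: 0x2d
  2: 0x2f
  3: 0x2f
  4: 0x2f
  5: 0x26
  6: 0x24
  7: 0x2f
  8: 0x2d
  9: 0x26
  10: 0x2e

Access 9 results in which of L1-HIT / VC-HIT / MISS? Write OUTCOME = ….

OUTCOME = VC-HIT

  [0] addr=0x2e blk=11 s=1: MISS | VC []
  [1] addr=0x2d blk=11 s=1: L1-HIT | VC []
  [2] addr=0x2f blk=11 s=1: L1-HIT | VC []
  [3] addr=0x2f blk=11 s=1: L1-HIT | VC []
  [4] addr=0x2f blk=11 s=1: L1-HIT | VC []
  [5] addr=0x26 blk=9 s=1: MISS | VC [11]
  [6] addr=0x24 blk=9 s=1: L1-HIT | VC [11]
  [7] addr=0x2f blk=11 s=1: VC-HIT | VC [9]
  [8] addr=0x2d blk=11 s=1: L1-HIT | VC [9]
  [9] addr=0x26 blk=9 s=1: VC-HIT | VC [11]
  [10] addr=0x2e blk=11 s=1: VC-HIT | VC [9]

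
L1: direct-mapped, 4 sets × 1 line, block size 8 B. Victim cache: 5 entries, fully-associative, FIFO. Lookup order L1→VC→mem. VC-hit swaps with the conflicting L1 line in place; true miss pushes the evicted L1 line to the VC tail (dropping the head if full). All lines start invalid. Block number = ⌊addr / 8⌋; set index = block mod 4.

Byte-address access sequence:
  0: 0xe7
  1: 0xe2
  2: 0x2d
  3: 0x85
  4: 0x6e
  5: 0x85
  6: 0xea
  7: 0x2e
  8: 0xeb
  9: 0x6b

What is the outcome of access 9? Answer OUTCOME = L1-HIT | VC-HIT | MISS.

OUTCOME = VC-HIT

  [0] addr=0xe7 blk=28 s=0: MISS | VC []
  [1] addr=0xe2 blk=28 s=0: L1-HIT | VC []
  [2] addr=0x2d blk=5 s=1: MISS | VC []
  [3] addr=0x85 blk=16 s=0: MISS | VC [28]
  [4] addr=0x6e blk=13 s=1: MISS | VC [28, 5]
  [5] addr=0x85 blk=16 s=0: L1-HIT | VC [28, 5]
  [6] addr=0xea blk=29 s=1: MISS | VC [28, 5, 13]
  [7] addr=0x2e blk=5 s=1: VC-HIT | VC [28, 29, 13]
  [8] addr=0xeb blk=29 s=1: VC-HIT | VC [28, 5, 13]
  [9] addr=0x6b blk=13 s=1: VC-HIT | VC [28, 5, 29]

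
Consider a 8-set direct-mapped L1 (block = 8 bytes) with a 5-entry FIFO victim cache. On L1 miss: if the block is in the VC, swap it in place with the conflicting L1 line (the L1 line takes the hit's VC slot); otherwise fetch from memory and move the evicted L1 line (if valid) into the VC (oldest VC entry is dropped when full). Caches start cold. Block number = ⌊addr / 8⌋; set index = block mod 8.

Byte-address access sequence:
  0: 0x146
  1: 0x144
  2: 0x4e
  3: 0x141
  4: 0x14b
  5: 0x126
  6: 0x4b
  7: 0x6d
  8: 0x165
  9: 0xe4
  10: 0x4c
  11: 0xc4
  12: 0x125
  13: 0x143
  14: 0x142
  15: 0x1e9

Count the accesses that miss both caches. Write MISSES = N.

0: 0x146 (blk 40, set 0) → MISS  vc=[]
1: 0x144 (blk 40, set 0) → L1-HIT  vc=[]
2: 0x4e (blk 9, set 1) → MISS  vc=[]
3: 0x141 (blk 40, set 0) → L1-HIT  vc=[]
4: 0x14b (blk 41, set 1) → MISS  vc=[9]
5: 0x126 (blk 36, set 4) → MISS  vc=[9]
6: 0x4b (blk 9, set 1) → VC-HIT  vc=[41]
7: 0x6d (blk 13, set 5) → MISS  vc=[41]
8: 0x165 (blk 44, set 4) → MISS  vc=[41, 36]
9: 0xe4 (blk 28, set 4) → MISS  vc=[41, 36, 44]
10: 0x4c (blk 9, set 1) → L1-HIT  vc=[41, 36, 44]
11: 0xc4 (blk 24, set 0) → MISS  vc=[41, 36, 44, 40]
12: 0x125 (blk 36, set 4) → VC-HIT  vc=[41, 28, 44, 40]
13: 0x143 (blk 40, set 0) → VC-HIT  vc=[41, 28, 44, 24]
14: 0x142 (blk 40, set 0) → L1-HIT  vc=[41, 28, 44, 24]
15: 0x1e9 (blk 61, set 5) → MISS  vc=[41, 28, 44, 24, 13]

MISSES = 9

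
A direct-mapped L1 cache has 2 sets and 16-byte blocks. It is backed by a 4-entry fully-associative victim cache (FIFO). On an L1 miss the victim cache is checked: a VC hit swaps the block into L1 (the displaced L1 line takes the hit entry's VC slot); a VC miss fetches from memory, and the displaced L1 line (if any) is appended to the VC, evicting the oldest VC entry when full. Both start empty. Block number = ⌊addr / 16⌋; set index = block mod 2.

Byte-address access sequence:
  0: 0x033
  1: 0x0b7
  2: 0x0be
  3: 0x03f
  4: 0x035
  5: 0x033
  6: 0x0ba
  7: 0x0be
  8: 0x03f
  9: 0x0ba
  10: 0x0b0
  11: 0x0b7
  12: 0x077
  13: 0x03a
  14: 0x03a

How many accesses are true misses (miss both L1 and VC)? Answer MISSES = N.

MISSES = 3

#0 0x33→b3/s1 MISS; vc=[]
#1 0xb7→b11/s1 MISS; vc=[3]
#2 0xbe→b11/s1 L1-HIT; vc=[3]
#3 0x3f→b3/s1 VC-HIT; vc=[11]
#4 0x35→b3/s1 L1-HIT; vc=[11]
#5 0x33→b3/s1 L1-HIT; vc=[11]
#6 0xba→b11/s1 VC-HIT; vc=[3]
#7 0xbe→b11/s1 L1-HIT; vc=[3]
#8 0x3f→b3/s1 VC-HIT; vc=[11]
#9 0xba→b11/s1 VC-HIT; vc=[3]
#10 0xb0→b11/s1 L1-HIT; vc=[3]
#11 0xb7→b11/s1 L1-HIT; vc=[3]
#12 0x77→b7/s1 MISS; vc=[3,11]
#13 0x3a→b3/s1 VC-HIT; vc=[7,11]
#14 0x3a→b3/s1 L1-HIT; vc=[7,11]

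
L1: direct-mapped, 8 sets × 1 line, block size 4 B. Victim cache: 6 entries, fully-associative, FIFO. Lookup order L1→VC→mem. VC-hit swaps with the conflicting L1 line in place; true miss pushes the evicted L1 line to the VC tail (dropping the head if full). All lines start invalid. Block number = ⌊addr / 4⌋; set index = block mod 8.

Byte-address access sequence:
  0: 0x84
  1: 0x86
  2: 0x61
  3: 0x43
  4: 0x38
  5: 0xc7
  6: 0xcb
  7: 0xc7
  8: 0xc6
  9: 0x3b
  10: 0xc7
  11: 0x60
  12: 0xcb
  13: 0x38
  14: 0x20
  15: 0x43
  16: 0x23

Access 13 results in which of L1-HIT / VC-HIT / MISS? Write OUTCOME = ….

0: 0x84 (blk 33, set 1) → MISS  vc=[]
1: 0x86 (blk 33, set 1) → L1-HIT  vc=[]
2: 0x61 (blk 24, set 0) → MISS  vc=[]
3: 0x43 (blk 16, set 0) → MISS  vc=[24]
4: 0x38 (blk 14, set 6) → MISS  vc=[24]
5: 0xc7 (blk 49, set 1) → MISS  vc=[24, 33]
6: 0xcb (blk 50, set 2) → MISS  vc=[24, 33]
7: 0xc7 (blk 49, set 1) → L1-HIT  vc=[24, 33]
8: 0xc6 (blk 49, set 1) → L1-HIT  vc=[24, 33]
9: 0x3b (blk 14, set 6) → L1-HIT  vc=[24, 33]
10: 0xc7 (blk 49, set 1) → L1-HIT  vc=[24, 33]
11: 0x60 (blk 24, set 0) → VC-HIT  vc=[16, 33]
12: 0xcb (blk 50, set 2) → L1-HIT  vc=[16, 33]
13: 0x38 (blk 14, set 6) → L1-HIT  vc=[16, 33]
14: 0x20 (blk 8, set 0) → MISS  vc=[16, 33, 24]
15: 0x43 (blk 16, set 0) → VC-HIT  vc=[8, 33, 24]
16: 0x23 (blk 8, set 0) → VC-HIT  vc=[16, 33, 24]

OUTCOME = L1-HIT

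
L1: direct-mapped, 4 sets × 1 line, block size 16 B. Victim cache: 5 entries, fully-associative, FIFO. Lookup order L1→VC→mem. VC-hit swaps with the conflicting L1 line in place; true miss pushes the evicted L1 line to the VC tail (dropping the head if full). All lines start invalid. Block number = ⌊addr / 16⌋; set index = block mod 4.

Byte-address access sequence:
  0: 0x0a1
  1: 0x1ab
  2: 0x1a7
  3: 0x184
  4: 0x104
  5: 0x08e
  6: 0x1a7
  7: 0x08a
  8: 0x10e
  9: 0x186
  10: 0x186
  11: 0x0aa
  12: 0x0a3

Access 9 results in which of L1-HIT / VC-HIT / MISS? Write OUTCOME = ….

OUTCOME = VC-HIT

#0 0xa1→b10/s2 MISS; vc=[]
#1 0x1ab→b26/s2 MISS; vc=[10]
#2 0x1a7→b26/s2 L1-HIT; vc=[10]
#3 0x184→b24/s0 MISS; vc=[10]
#4 0x104→b16/s0 MISS; vc=[10,24]
#5 0x8e→b8/s0 MISS; vc=[10,24,16]
#6 0x1a7→b26/s2 L1-HIT; vc=[10,24,16]
#7 0x8a→b8/s0 L1-HIT; vc=[10,24,16]
#8 0x10e→b16/s0 VC-HIT; vc=[10,24,8]
#9 0x186→b24/s0 VC-HIT; vc=[10,16,8]
#10 0x186→b24/s0 L1-HIT; vc=[10,16,8]
#11 0xaa→b10/s2 VC-HIT; vc=[26,16,8]
#12 0xa3→b10/s2 L1-HIT; vc=[26,16,8]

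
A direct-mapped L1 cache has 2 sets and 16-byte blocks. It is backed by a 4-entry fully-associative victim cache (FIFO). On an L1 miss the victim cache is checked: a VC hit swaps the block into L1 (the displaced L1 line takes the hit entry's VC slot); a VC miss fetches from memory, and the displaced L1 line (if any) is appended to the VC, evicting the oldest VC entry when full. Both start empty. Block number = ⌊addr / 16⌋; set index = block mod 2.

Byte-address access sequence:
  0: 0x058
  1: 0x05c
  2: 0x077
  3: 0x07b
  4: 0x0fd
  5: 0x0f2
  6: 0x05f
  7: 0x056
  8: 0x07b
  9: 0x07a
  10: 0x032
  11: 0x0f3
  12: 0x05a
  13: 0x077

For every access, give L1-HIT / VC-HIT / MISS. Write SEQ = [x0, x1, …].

SEQ = [MISS, L1-HIT, MISS, L1-HIT, MISS, L1-HIT, VC-HIT, L1-HIT, VC-HIT, L1-HIT, MISS, VC-HIT, VC-HIT, VC-HIT]

0: 0x58 (blk 5, set 1) → MISS  vc=[]
1: 0x5c (blk 5, set 1) → L1-HIT  vc=[]
2: 0x77 (blk 7, set 1) → MISS  vc=[5]
3: 0x7b (blk 7, set 1) → L1-HIT  vc=[5]
4: 0xfd (blk 15, set 1) → MISS  vc=[5, 7]
5: 0xf2 (blk 15, set 1) → L1-HIT  vc=[5, 7]
6: 0x5f (blk 5, set 1) → VC-HIT  vc=[15, 7]
7: 0x56 (blk 5, set 1) → L1-HIT  vc=[15, 7]
8: 0x7b (blk 7, set 1) → VC-HIT  vc=[15, 5]
9: 0x7a (blk 7, set 1) → L1-HIT  vc=[15, 5]
10: 0x32 (blk 3, set 1) → MISS  vc=[15, 5, 7]
11: 0xf3 (blk 15, set 1) → VC-HIT  vc=[3, 5, 7]
12: 0x5a (blk 5, set 1) → VC-HIT  vc=[3, 15, 7]
13: 0x77 (blk 7, set 1) → VC-HIT  vc=[3, 15, 5]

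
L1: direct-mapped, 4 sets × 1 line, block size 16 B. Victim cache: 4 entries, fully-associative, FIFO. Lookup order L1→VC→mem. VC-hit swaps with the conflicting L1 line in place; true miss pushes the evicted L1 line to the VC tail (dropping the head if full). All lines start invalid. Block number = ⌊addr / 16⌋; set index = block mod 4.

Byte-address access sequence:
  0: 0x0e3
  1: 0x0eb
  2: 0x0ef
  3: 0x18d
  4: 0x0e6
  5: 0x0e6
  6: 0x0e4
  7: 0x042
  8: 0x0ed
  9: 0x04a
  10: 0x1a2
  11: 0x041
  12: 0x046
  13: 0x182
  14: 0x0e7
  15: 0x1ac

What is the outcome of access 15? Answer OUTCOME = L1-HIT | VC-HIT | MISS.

OUTCOME = VC-HIT

#0 0xe3→b14/s2 MISS; vc=[]
#1 0xeb→b14/s2 L1-HIT; vc=[]
#2 0xef→b14/s2 L1-HIT; vc=[]
#3 0x18d→b24/s0 MISS; vc=[]
#4 0xe6→b14/s2 L1-HIT; vc=[]
#5 0xe6→b14/s2 L1-HIT; vc=[]
#6 0xe4→b14/s2 L1-HIT; vc=[]
#7 0x42→b4/s0 MISS; vc=[24]
#8 0xed→b14/s2 L1-HIT; vc=[24]
#9 0x4a→b4/s0 L1-HIT; vc=[24]
#10 0x1a2→b26/s2 MISS; vc=[24,14]
#11 0x41→b4/s0 L1-HIT; vc=[24,14]
#12 0x46→b4/s0 L1-HIT; vc=[24,14]
#13 0x182→b24/s0 VC-HIT; vc=[4,14]
#14 0xe7→b14/s2 VC-HIT; vc=[4,26]
#15 0x1ac→b26/s2 VC-HIT; vc=[4,14]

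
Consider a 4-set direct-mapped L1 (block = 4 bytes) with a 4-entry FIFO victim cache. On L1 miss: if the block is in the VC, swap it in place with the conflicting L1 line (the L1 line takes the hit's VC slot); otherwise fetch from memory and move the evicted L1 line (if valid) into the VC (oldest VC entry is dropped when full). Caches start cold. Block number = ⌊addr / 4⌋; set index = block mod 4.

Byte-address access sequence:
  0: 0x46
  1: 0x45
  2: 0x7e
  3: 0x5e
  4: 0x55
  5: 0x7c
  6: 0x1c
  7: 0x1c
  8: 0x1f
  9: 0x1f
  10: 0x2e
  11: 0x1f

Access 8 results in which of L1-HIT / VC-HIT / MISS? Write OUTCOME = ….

OUTCOME = L1-HIT

  [0] addr=0x46 blk=17 s=1: MISS | VC []
  [1] addr=0x45 blk=17 s=1: L1-HIT | VC []
  [2] addr=0x7e blk=31 s=3: MISS | VC []
  [3] addr=0x5e blk=23 s=3: MISS | VC [31]
  [4] addr=0x55 blk=21 s=1: MISS | VC [31, 17]
  [5] addr=0x7c blk=31 s=3: VC-HIT | VC [23, 17]
  [6] addr=0x1c blk=7 s=3: MISS | VC [23, 17, 31]
  [7] addr=0x1c blk=7 s=3: L1-HIT | VC [23, 17, 31]
  [8] addr=0x1f blk=7 s=3: L1-HIT | VC [23, 17, 31]
  [9] addr=0x1f blk=7 s=3: L1-HIT | VC [23, 17, 31]
  [10] addr=0x2e blk=11 s=3: MISS | VC [23, 17, 31, 7]
  [11] addr=0x1f blk=7 s=3: VC-HIT | VC [23, 17, 31, 11]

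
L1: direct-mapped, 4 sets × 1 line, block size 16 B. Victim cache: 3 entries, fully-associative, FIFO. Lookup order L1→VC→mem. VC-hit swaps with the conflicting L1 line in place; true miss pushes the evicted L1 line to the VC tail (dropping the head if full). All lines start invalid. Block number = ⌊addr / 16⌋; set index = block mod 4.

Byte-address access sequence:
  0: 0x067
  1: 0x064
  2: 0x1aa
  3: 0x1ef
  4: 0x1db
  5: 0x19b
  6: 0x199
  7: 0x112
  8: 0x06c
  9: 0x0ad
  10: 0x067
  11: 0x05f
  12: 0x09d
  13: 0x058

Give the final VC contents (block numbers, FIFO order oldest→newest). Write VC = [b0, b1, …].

  [0] addr=0x67 blk=6 s=2: MISS | VC []
  [1] addr=0x64 blk=6 s=2: L1-HIT | VC []
  [2] addr=0x1aa blk=26 s=2: MISS | VC [6]
  [3] addr=0x1ef blk=30 s=2: MISS | VC [6, 26]
  [4] addr=0x1db blk=29 s=1: MISS | VC [6, 26]
  [5] addr=0x19b blk=25 s=1: MISS | VC [6, 26, 29]
  [6] addr=0x199 blk=25 s=1: L1-HIT | VC [6, 26, 29]
  [7] addr=0x112 blk=17 s=1: MISS | VC [26, 29, 25]
  [8] addr=0x6c blk=6 s=2: MISS | VC [29, 25, 30]
  [9] addr=0xad blk=10 s=2: MISS | VC [25, 30, 6]
  [10] addr=0x67 blk=6 s=2: VC-HIT | VC [25, 30, 10]
  [11] addr=0x5f blk=5 s=1: MISS | VC [30, 10, 17]
  [12] addr=0x9d blk=9 s=1: MISS | VC [10, 17, 5]
  [13] addr=0x58 blk=5 s=1: VC-HIT | VC [10, 17, 9]

VC = [10, 17, 9]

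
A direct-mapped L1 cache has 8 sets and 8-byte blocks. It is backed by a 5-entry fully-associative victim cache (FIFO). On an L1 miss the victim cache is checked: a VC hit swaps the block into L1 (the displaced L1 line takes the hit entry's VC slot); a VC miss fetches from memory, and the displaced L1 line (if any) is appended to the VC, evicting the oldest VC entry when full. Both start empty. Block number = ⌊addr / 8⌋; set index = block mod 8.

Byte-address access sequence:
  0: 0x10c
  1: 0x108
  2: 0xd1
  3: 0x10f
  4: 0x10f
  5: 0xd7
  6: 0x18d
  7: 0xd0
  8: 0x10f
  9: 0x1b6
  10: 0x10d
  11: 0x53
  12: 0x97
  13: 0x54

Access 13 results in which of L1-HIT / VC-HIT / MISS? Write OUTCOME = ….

OUTCOME = VC-HIT

  [0] addr=0x10c blk=33 s=1: MISS | VC []
  [1] addr=0x108 blk=33 s=1: L1-HIT | VC []
  [2] addr=0xd1 blk=26 s=2: MISS | VC []
  [3] addr=0x10f blk=33 s=1: L1-HIT | VC []
  [4] addr=0x10f blk=33 s=1: L1-HIT | VC []
  [5] addr=0xd7 blk=26 s=2: L1-HIT | VC []
  [6] addr=0x18d blk=49 s=1: MISS | VC [33]
  [7] addr=0xd0 blk=26 s=2: L1-HIT | VC [33]
  [8] addr=0x10f blk=33 s=1: VC-HIT | VC [49]
  [9] addr=0x1b6 blk=54 s=6: MISS | VC [49]
  [10] addr=0x10d blk=33 s=1: L1-HIT | VC [49]
  [11] addr=0x53 blk=10 s=2: MISS | VC [49, 26]
  [12] addr=0x97 blk=18 s=2: MISS | VC [49, 26, 10]
  [13] addr=0x54 blk=10 s=2: VC-HIT | VC [49, 26, 18]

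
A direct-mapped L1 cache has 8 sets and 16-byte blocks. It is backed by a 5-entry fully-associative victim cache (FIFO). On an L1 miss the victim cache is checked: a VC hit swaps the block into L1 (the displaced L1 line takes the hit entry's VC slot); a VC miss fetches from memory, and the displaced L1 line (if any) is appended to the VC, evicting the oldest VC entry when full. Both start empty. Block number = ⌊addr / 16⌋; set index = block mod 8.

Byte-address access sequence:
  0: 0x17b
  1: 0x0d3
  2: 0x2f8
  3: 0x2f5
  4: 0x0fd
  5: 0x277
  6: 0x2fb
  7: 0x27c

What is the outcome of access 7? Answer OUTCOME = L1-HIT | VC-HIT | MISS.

#0 0x17b→b23/s7 MISS; vc=[]
#1 0xd3→b13/s5 MISS; vc=[]
#2 0x2f8→b47/s7 MISS; vc=[23]
#3 0x2f5→b47/s7 L1-HIT; vc=[23]
#4 0xfd→b15/s7 MISS; vc=[23,47]
#5 0x277→b39/s7 MISS; vc=[23,47,15]
#6 0x2fb→b47/s7 VC-HIT; vc=[23,39,15]
#7 0x27c→b39/s7 VC-HIT; vc=[23,47,15]

OUTCOME = VC-HIT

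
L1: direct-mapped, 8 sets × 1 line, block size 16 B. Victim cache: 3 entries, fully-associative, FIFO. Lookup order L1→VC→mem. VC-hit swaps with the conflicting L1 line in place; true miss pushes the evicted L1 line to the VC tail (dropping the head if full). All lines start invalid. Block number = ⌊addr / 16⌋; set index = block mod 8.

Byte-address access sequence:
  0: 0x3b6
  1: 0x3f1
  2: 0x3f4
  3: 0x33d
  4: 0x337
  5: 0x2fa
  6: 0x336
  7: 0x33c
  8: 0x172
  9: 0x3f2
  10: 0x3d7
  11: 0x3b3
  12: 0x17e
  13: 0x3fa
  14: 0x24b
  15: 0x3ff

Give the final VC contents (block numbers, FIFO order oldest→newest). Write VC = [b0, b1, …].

VC = [51, 23, 47]

  [0] addr=0x3b6 blk=59 s=3: MISS | VC []
  [1] addr=0x3f1 blk=63 s=7: MISS | VC []
  [2] addr=0x3f4 blk=63 s=7: L1-HIT | VC []
  [3] addr=0x33d blk=51 s=3: MISS | VC [59]
  [4] addr=0x337 blk=51 s=3: L1-HIT | VC [59]
  [5] addr=0x2fa blk=47 s=7: MISS | VC [59, 63]
  [6] addr=0x336 blk=51 s=3: L1-HIT | VC [59, 63]
  [7] addr=0x33c blk=51 s=3: L1-HIT | VC [59, 63]
  [8] addr=0x172 blk=23 s=7: MISS | VC [59, 63, 47]
  [9] addr=0x3f2 blk=63 s=7: VC-HIT | VC [59, 23, 47]
  [10] addr=0x3d7 blk=61 s=5: MISS | VC [59, 23, 47]
  [11] addr=0x3b3 blk=59 s=3: VC-HIT | VC [51, 23, 47]
  [12] addr=0x17e blk=23 s=7: VC-HIT | VC [51, 63, 47]
  [13] addr=0x3fa blk=63 s=7: VC-HIT | VC [51, 23, 47]
  [14] addr=0x24b blk=36 s=4: MISS | VC [51, 23, 47]
  [15] addr=0x3ff blk=63 s=7: L1-HIT | VC [51, 23, 47]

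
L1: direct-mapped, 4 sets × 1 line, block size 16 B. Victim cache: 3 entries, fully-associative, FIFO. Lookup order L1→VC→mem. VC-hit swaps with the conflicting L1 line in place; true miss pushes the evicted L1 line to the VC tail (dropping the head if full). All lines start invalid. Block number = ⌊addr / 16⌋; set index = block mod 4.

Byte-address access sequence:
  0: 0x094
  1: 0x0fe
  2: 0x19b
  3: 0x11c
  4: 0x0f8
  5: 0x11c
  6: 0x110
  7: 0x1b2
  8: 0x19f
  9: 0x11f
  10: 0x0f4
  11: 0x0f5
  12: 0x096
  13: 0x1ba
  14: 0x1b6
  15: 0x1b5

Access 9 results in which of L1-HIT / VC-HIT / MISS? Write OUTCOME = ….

OUTCOME = VC-HIT

0: 0x94 (blk 9, set 1) → MISS  vc=[]
1: 0xfe (blk 15, set 3) → MISS  vc=[]
2: 0x19b (blk 25, set 1) → MISS  vc=[9]
3: 0x11c (blk 17, set 1) → MISS  vc=[9, 25]
4: 0xf8 (blk 15, set 3) → L1-HIT  vc=[9, 25]
5: 0x11c (blk 17, set 1) → L1-HIT  vc=[9, 25]
6: 0x110 (blk 17, set 1) → L1-HIT  vc=[9, 25]
7: 0x1b2 (blk 27, set 3) → MISS  vc=[9, 25, 15]
8: 0x19f (blk 25, set 1) → VC-HIT  vc=[9, 17, 15]
9: 0x11f (blk 17, set 1) → VC-HIT  vc=[9, 25, 15]
10: 0xf4 (blk 15, set 3) → VC-HIT  vc=[9, 25, 27]
11: 0xf5 (blk 15, set 3) → L1-HIT  vc=[9, 25, 27]
12: 0x96 (blk 9, set 1) → VC-HIT  vc=[17, 25, 27]
13: 0x1ba (blk 27, set 3) → VC-HIT  vc=[17, 25, 15]
14: 0x1b6 (blk 27, set 3) → L1-HIT  vc=[17, 25, 15]
15: 0x1b5 (blk 27, set 3) → L1-HIT  vc=[17, 25, 15]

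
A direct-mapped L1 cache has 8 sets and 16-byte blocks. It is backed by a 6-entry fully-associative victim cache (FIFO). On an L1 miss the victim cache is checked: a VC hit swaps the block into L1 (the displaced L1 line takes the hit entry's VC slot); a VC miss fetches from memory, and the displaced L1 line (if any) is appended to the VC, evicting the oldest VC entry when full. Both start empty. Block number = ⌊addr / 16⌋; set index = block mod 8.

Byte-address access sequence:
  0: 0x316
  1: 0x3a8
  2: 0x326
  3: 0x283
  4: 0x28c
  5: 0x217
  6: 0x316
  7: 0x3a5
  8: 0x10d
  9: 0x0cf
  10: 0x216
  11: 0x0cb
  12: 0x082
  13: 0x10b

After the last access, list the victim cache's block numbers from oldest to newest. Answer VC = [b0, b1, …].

VC = [50, 49, 40, 8]

0: 0x316 (blk 49, set 1) → MISS  vc=[]
1: 0x3a8 (blk 58, set 2) → MISS  vc=[]
2: 0x326 (blk 50, set 2) → MISS  vc=[58]
3: 0x283 (blk 40, set 0) → MISS  vc=[58]
4: 0x28c (blk 40, set 0) → L1-HIT  vc=[58]
5: 0x217 (blk 33, set 1) → MISS  vc=[58, 49]
6: 0x316 (blk 49, set 1) → VC-HIT  vc=[58, 33]
7: 0x3a5 (blk 58, set 2) → VC-HIT  vc=[50, 33]
8: 0x10d (blk 16, set 0) → MISS  vc=[50, 33, 40]
9: 0xcf (blk 12, set 4) → MISS  vc=[50, 33, 40]
10: 0x216 (blk 33, set 1) → VC-HIT  vc=[50, 49, 40]
11: 0xcb (blk 12, set 4) → L1-HIT  vc=[50, 49, 40]
12: 0x82 (blk 8, set 0) → MISS  vc=[50, 49, 40, 16]
13: 0x10b (blk 16, set 0) → VC-HIT  vc=[50, 49, 40, 8]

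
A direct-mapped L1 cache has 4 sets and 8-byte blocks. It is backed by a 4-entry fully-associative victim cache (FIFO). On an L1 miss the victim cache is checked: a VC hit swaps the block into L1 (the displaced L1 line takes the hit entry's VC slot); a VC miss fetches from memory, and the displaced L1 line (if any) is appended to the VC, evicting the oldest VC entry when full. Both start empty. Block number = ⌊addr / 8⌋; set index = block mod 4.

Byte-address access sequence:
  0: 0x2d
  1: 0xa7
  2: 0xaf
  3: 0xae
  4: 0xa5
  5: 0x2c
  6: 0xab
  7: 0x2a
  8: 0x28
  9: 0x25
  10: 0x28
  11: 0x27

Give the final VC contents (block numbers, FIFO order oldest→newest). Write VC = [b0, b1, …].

0: 0x2d (blk 5, set 1) → MISS  vc=[]
1: 0xa7 (blk 20, set 0) → MISS  vc=[]
2: 0xaf (blk 21, set 1) → MISS  vc=[5]
3: 0xae (blk 21, set 1) → L1-HIT  vc=[5]
4: 0xa5 (blk 20, set 0) → L1-HIT  vc=[5]
5: 0x2c (blk 5, set 1) → VC-HIT  vc=[21]
6: 0xab (blk 21, set 1) → VC-HIT  vc=[5]
7: 0x2a (blk 5, set 1) → VC-HIT  vc=[21]
8: 0x28 (blk 5, set 1) → L1-HIT  vc=[21]
9: 0x25 (blk 4, set 0) → MISS  vc=[21, 20]
10: 0x28 (blk 5, set 1) → L1-HIT  vc=[21, 20]
11: 0x27 (blk 4, set 0) → L1-HIT  vc=[21, 20]

VC = [21, 20]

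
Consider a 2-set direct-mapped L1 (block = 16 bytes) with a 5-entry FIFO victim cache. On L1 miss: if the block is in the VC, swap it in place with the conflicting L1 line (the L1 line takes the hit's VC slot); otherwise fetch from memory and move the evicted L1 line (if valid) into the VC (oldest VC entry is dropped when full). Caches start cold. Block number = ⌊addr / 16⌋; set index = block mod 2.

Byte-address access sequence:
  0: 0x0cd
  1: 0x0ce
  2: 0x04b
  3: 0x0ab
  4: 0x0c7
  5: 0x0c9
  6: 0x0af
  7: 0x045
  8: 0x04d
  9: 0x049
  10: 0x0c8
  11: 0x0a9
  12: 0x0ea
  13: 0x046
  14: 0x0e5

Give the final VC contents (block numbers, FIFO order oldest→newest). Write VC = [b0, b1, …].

#0 0xcd→b12/s0 MISS; vc=[]
#1 0xce→b12/s0 L1-HIT; vc=[]
#2 0x4b→b4/s0 MISS; vc=[12]
#3 0xab→b10/s0 MISS; vc=[12,4]
#4 0xc7→b12/s0 VC-HIT; vc=[10,4]
#5 0xc9→b12/s0 L1-HIT; vc=[10,4]
#6 0xaf→b10/s0 VC-HIT; vc=[12,4]
#7 0x45→b4/s0 VC-HIT; vc=[12,10]
#8 0x4d→b4/s0 L1-HIT; vc=[12,10]
#9 0x49→b4/s0 L1-HIT; vc=[12,10]
#10 0xc8→b12/s0 VC-HIT; vc=[4,10]
#11 0xa9→b10/s0 VC-HIT; vc=[4,12]
#12 0xea→b14/s0 MISS; vc=[4,12,10]
#13 0x46→b4/s0 VC-HIT; vc=[14,12,10]
#14 0xe5→b14/s0 VC-HIT; vc=[4,12,10]

VC = [4, 12, 10]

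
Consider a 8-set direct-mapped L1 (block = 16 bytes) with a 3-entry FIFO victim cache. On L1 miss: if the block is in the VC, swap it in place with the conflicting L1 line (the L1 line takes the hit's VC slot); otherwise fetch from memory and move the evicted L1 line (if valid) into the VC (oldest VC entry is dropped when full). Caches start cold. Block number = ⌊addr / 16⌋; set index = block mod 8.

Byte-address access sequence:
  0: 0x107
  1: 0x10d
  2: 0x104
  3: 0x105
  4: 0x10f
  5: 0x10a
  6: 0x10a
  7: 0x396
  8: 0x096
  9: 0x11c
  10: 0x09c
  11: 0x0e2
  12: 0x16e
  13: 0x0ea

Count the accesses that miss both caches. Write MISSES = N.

MISSES = 6

  [0] addr=0x107 blk=16 s=0: MISS | VC []
  [1] addr=0x10d blk=16 s=0: L1-HIT | VC []
  [2] addr=0x104 blk=16 s=0: L1-HIT | VC []
  [3] addr=0x105 blk=16 s=0: L1-HIT | VC []
  [4] addr=0x10f blk=16 s=0: L1-HIT | VC []
  [5] addr=0x10a blk=16 s=0: L1-HIT | VC []
  [6] addr=0x10a blk=16 s=0: L1-HIT | VC []
  [7] addr=0x396 blk=57 s=1: MISS | VC []
  [8] addr=0x96 blk=9 s=1: MISS | VC [57]
  [9] addr=0x11c blk=17 s=1: MISS | VC [57, 9]
  [10] addr=0x9c blk=9 s=1: VC-HIT | VC [57, 17]
  [11] addr=0xe2 blk=14 s=6: MISS | VC [57, 17]
  [12] addr=0x16e blk=22 s=6: MISS | VC [57, 17, 14]
  [13] addr=0xea blk=14 s=6: VC-HIT | VC [57, 17, 22]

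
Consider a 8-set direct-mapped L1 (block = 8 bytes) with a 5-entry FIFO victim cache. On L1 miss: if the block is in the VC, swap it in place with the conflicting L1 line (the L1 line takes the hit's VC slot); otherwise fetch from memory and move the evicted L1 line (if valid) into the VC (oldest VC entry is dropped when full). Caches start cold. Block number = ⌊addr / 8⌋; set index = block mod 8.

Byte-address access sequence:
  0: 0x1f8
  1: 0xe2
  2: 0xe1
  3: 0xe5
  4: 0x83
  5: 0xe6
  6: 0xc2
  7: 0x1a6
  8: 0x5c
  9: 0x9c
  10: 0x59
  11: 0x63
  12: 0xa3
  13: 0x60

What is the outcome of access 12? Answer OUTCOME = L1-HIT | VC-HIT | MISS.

  [0] addr=0x1f8 blk=63 s=7: MISS | VC []
  [1] addr=0xe2 blk=28 s=4: MISS | VC []
  [2] addr=0xe1 blk=28 s=4: L1-HIT | VC []
  [3] addr=0xe5 blk=28 s=4: L1-HIT | VC []
  [4] addr=0x83 blk=16 s=0: MISS | VC []
  [5] addr=0xe6 blk=28 s=4: L1-HIT | VC []
  [6] addr=0xc2 blk=24 s=0: MISS | VC [16]
  [7] addr=0x1a6 blk=52 s=4: MISS | VC [16, 28]
  [8] addr=0x5c blk=11 s=3: MISS | VC [16, 28]
  [9] addr=0x9c blk=19 s=3: MISS | VC [16, 28, 11]
  [10] addr=0x59 blk=11 s=3: VC-HIT | VC [16, 28, 19]
  [11] addr=0x63 blk=12 s=4: MISS | VC [16, 28, 19, 52]
  [12] addr=0xa3 blk=20 s=4: MISS | VC [16, 28, 19, 52, 12]
  [13] addr=0x60 blk=12 s=4: VC-HIT | VC [16, 28, 19, 52, 20]

OUTCOME = MISS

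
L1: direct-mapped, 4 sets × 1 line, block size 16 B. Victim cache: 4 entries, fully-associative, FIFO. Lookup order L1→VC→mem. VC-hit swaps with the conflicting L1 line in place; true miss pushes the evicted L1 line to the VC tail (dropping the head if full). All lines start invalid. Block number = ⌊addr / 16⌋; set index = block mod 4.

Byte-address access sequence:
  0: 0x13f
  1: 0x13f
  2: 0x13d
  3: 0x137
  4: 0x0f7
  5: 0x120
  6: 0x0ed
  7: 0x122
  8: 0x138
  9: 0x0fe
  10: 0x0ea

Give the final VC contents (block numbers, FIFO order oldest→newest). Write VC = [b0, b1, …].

VC = [19, 18]

0: 0x13f (blk 19, set 3) → MISS  vc=[]
1: 0x13f (blk 19, set 3) → L1-HIT  vc=[]
2: 0x13d (blk 19, set 3) → L1-HIT  vc=[]
3: 0x137 (blk 19, set 3) → L1-HIT  vc=[]
4: 0xf7 (blk 15, set 3) → MISS  vc=[19]
5: 0x120 (blk 18, set 2) → MISS  vc=[19]
6: 0xed (blk 14, set 2) → MISS  vc=[19, 18]
7: 0x122 (blk 18, set 2) → VC-HIT  vc=[19, 14]
8: 0x138 (blk 19, set 3) → VC-HIT  vc=[15, 14]
9: 0xfe (blk 15, set 3) → VC-HIT  vc=[19, 14]
10: 0xea (blk 14, set 2) → VC-HIT  vc=[19, 18]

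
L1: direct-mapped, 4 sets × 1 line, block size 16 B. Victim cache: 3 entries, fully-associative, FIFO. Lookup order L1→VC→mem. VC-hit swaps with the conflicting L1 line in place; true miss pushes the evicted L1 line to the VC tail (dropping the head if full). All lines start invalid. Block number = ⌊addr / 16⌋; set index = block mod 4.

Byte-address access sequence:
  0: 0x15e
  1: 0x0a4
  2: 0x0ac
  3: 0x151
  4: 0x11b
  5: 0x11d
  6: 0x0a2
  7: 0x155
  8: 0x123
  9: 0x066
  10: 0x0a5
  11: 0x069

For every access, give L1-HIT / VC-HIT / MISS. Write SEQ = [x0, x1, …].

0: 0x15e (blk 21, set 1) → MISS  vc=[]
1: 0xa4 (blk 10, set 2) → MISS  vc=[]
2: 0xac (blk 10, set 2) → L1-HIT  vc=[]
3: 0x151 (blk 21, set 1) → L1-HIT  vc=[]
4: 0x11b (blk 17, set 1) → MISS  vc=[21]
5: 0x11d (blk 17, set 1) → L1-HIT  vc=[21]
6: 0xa2 (blk 10, set 2) → L1-HIT  vc=[21]
7: 0x155 (blk 21, set 1) → VC-HIT  vc=[17]
8: 0x123 (blk 18, set 2) → MISS  vc=[17, 10]
9: 0x66 (blk 6, set 2) → MISS  vc=[17, 10, 18]
10: 0xa5 (blk 10, set 2) → VC-HIT  vc=[17, 6, 18]
11: 0x69 (blk 6, set 2) → VC-HIT  vc=[17, 10, 18]

SEQ = [MISS, MISS, L1-HIT, L1-HIT, MISS, L1-HIT, L1-HIT, VC-HIT, MISS, MISS, VC-HIT, VC-HIT]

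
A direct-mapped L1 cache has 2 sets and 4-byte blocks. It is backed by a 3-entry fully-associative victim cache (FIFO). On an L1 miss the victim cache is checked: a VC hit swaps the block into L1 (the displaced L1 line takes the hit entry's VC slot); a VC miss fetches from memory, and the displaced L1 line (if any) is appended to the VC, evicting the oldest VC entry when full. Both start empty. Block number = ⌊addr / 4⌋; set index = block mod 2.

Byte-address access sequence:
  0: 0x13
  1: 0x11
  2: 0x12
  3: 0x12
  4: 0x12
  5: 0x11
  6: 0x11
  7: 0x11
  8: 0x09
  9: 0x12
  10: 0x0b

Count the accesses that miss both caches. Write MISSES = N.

MISSES = 2

0: 0x13 (blk 4, set 0) → MISS  vc=[]
1: 0x11 (blk 4, set 0) → L1-HIT  vc=[]
2: 0x12 (blk 4, set 0) → L1-HIT  vc=[]
3: 0x12 (blk 4, set 0) → L1-HIT  vc=[]
4: 0x12 (blk 4, set 0) → L1-HIT  vc=[]
5: 0x11 (blk 4, set 0) → L1-HIT  vc=[]
6: 0x11 (blk 4, set 0) → L1-HIT  vc=[]
7: 0x11 (blk 4, set 0) → L1-HIT  vc=[]
8: 0x9 (blk 2, set 0) → MISS  vc=[4]
9: 0x12 (blk 4, set 0) → VC-HIT  vc=[2]
10: 0xb (blk 2, set 0) → VC-HIT  vc=[4]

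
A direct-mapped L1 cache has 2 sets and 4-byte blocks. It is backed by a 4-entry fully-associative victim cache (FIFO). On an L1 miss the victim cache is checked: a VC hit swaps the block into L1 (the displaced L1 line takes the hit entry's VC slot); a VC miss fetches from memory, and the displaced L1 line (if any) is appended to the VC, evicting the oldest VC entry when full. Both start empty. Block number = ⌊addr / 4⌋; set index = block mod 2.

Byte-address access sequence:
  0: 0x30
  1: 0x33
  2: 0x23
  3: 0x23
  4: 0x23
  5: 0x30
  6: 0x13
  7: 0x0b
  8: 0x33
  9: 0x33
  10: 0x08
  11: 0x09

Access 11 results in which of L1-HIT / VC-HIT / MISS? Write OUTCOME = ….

  [0] addr=0x30 blk=12 s=0: MISS | VC []
  [1] addr=0x33 blk=12 s=0: L1-HIT | VC []
  [2] addr=0x23 blk=8 s=0: MISS | VC [12]
  [3] addr=0x23 blk=8 s=0: L1-HIT | VC [12]
  [4] addr=0x23 blk=8 s=0: L1-HIT | VC [12]
  [5] addr=0x30 blk=12 s=0: VC-HIT | VC [8]
  [6] addr=0x13 blk=4 s=0: MISS | VC [8, 12]
  [7] addr=0xb blk=2 s=0: MISS | VC [8, 12, 4]
  [8] addr=0x33 blk=12 s=0: VC-HIT | VC [8, 2, 4]
  [9] addr=0x33 blk=12 s=0: L1-HIT | VC [8, 2, 4]
  [10] addr=0x8 blk=2 s=0: VC-HIT | VC [8, 12, 4]
  [11] addr=0x9 blk=2 s=0: L1-HIT | VC [8, 12, 4]

OUTCOME = L1-HIT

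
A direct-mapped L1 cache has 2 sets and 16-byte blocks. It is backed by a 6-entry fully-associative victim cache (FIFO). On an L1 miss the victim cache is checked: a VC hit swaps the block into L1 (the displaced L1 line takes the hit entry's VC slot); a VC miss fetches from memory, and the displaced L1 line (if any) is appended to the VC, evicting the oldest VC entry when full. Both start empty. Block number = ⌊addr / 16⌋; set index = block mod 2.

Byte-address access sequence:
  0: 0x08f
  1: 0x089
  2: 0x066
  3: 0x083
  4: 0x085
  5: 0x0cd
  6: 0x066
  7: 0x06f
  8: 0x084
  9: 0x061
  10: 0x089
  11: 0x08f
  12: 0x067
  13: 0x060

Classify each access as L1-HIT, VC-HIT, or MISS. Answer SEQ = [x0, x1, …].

SEQ = [MISS, L1-HIT, MISS, VC-HIT, L1-HIT, MISS, VC-HIT, L1-HIT, VC-HIT, VC-HIT, VC-HIT, L1-HIT, VC-HIT, L1-HIT]

#0 0x8f→b8/s0 MISS; vc=[]
#1 0x89→b8/s0 L1-HIT; vc=[]
#2 0x66→b6/s0 MISS; vc=[8]
#3 0x83→b8/s0 VC-HIT; vc=[6]
#4 0x85→b8/s0 L1-HIT; vc=[6]
#5 0xcd→b12/s0 MISS; vc=[6,8]
#6 0x66→b6/s0 VC-HIT; vc=[12,8]
#7 0x6f→b6/s0 L1-HIT; vc=[12,8]
#8 0x84→b8/s0 VC-HIT; vc=[12,6]
#9 0x61→b6/s0 VC-HIT; vc=[12,8]
#10 0x89→b8/s0 VC-HIT; vc=[12,6]
#11 0x8f→b8/s0 L1-HIT; vc=[12,6]
#12 0x67→b6/s0 VC-HIT; vc=[12,8]
#13 0x60→b6/s0 L1-HIT; vc=[12,8]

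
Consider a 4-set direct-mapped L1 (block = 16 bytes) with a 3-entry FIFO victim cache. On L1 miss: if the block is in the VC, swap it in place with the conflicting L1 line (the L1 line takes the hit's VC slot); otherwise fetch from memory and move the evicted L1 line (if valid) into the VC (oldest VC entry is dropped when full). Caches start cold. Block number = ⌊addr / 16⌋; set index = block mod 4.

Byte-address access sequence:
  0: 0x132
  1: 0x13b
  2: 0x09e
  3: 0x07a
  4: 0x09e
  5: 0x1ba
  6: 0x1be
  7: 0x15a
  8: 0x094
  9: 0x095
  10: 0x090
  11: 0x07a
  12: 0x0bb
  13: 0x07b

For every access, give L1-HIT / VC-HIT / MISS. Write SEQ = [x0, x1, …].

SEQ = [MISS, L1-HIT, MISS, MISS, L1-HIT, MISS, L1-HIT, MISS, VC-HIT, L1-HIT, L1-HIT, VC-HIT, MISS, VC-HIT]

#0 0x132→b19/s3 MISS; vc=[]
#1 0x13b→b19/s3 L1-HIT; vc=[]
#2 0x9e→b9/s1 MISS; vc=[]
#3 0x7a→b7/s3 MISS; vc=[19]
#4 0x9e→b9/s1 L1-HIT; vc=[19]
#5 0x1ba→b27/s3 MISS; vc=[19,7]
#6 0x1be→b27/s3 L1-HIT; vc=[19,7]
#7 0x15a→b21/s1 MISS; vc=[19,7,9]
#8 0x94→b9/s1 VC-HIT; vc=[19,7,21]
#9 0x95→b9/s1 L1-HIT; vc=[19,7,21]
#10 0x90→b9/s1 L1-HIT; vc=[19,7,21]
#11 0x7a→b7/s3 VC-HIT; vc=[19,27,21]
#12 0xbb→b11/s3 MISS; vc=[27,21,7]
#13 0x7b→b7/s3 VC-HIT; vc=[27,21,11]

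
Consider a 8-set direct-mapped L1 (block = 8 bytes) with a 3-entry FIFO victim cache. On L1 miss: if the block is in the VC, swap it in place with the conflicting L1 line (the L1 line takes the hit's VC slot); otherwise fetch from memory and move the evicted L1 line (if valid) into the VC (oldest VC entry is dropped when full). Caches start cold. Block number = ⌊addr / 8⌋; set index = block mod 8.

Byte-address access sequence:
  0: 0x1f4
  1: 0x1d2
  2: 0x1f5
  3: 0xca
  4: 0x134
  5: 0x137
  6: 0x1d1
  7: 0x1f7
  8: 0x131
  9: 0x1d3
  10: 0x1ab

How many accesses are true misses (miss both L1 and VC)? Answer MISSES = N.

MISSES = 5

#0 0x1f4→b62/s6 MISS; vc=[]
#1 0x1d2→b58/s2 MISS; vc=[]
#2 0x1f5→b62/s6 L1-HIT; vc=[]
#3 0xca→b25/s1 MISS; vc=[]
#4 0x134→b38/s6 MISS; vc=[62]
#5 0x137→b38/s6 L1-HIT; vc=[62]
#6 0x1d1→b58/s2 L1-HIT; vc=[62]
#7 0x1f7→b62/s6 VC-HIT; vc=[38]
#8 0x131→b38/s6 VC-HIT; vc=[62]
#9 0x1d3→b58/s2 L1-HIT; vc=[62]
#10 0x1ab→b53/s5 MISS; vc=[62]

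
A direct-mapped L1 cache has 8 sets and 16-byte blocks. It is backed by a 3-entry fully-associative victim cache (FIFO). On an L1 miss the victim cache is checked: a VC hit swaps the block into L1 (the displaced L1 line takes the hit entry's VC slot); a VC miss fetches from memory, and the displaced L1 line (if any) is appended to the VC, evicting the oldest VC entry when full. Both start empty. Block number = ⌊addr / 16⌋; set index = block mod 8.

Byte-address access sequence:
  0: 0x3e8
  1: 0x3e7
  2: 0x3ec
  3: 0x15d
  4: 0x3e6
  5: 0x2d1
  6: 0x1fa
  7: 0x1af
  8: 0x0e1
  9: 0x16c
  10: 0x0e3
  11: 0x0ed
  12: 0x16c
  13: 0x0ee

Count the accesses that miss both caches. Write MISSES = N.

MISSES = 7

#0 0x3e8→b62/s6 MISS; vc=[]
#1 0x3e7→b62/s6 L1-HIT; vc=[]
#2 0x3ec→b62/s6 L1-HIT; vc=[]
#3 0x15d→b21/s5 MISS; vc=[]
#4 0x3e6→b62/s6 L1-HIT; vc=[]
#5 0x2d1→b45/s5 MISS; vc=[21]
#6 0x1fa→b31/s7 MISS; vc=[21]
#7 0x1af→b26/s2 MISS; vc=[21]
#8 0xe1→b14/s6 MISS; vc=[21,62]
#9 0x16c→b22/s6 MISS; vc=[21,62,14]
#10 0xe3→b14/s6 VC-HIT; vc=[21,62,22]
#11 0xed→b14/s6 L1-HIT; vc=[21,62,22]
#12 0x16c→b22/s6 VC-HIT; vc=[21,62,14]
#13 0xee→b14/s6 VC-HIT; vc=[21,62,22]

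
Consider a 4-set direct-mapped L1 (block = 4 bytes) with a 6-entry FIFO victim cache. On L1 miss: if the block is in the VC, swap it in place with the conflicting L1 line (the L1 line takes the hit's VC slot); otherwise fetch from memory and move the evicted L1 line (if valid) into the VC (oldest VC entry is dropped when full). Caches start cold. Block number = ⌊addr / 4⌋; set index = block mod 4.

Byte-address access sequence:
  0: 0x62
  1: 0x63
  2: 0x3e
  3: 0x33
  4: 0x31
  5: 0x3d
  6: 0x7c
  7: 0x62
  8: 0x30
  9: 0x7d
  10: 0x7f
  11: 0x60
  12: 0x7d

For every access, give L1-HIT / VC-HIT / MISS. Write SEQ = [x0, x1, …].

  [0] addr=0x62 blk=24 s=0: MISS | VC []
  [1] addr=0x63 blk=24 s=0: L1-HIT | VC []
  [2] addr=0x3e blk=15 s=3: MISS | VC []
  [3] addr=0x33 blk=12 s=0: MISS | VC [24]
  [4] addr=0x31 blk=12 s=0: L1-HIT | VC [24]
  [5] addr=0x3d blk=15 s=3: L1-HIT | VC [24]
  [6] addr=0x7c blk=31 s=3: MISS | VC [24, 15]
  [7] addr=0x62 blk=24 s=0: VC-HIT | VC [12, 15]
  [8] addr=0x30 blk=12 s=0: VC-HIT | VC [24, 15]
  [9] addr=0x7d blk=31 s=3: L1-HIT | VC [24, 15]
  [10] addr=0x7f blk=31 s=3: L1-HIT | VC [24, 15]
  [11] addr=0x60 blk=24 s=0: VC-HIT | VC [12, 15]
  [12] addr=0x7d blk=31 s=3: L1-HIT | VC [12, 15]

SEQ = [MISS, L1-HIT, MISS, MISS, L1-HIT, L1-HIT, MISS, VC-HIT, VC-HIT, L1-HIT, L1-HIT, VC-HIT, L1-HIT]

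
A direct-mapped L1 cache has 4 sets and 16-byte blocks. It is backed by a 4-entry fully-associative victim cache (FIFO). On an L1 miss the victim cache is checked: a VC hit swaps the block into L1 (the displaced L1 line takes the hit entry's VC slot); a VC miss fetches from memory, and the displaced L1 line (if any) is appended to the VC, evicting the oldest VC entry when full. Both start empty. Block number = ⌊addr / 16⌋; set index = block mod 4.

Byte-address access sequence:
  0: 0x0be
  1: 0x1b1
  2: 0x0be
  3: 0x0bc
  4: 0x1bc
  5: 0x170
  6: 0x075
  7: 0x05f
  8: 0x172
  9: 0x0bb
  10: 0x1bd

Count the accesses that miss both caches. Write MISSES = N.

0: 0xbe (blk 11, set 3) → MISS  vc=[]
1: 0x1b1 (blk 27, set 3) → MISS  vc=[11]
2: 0xbe (blk 11, set 3) → VC-HIT  vc=[27]
3: 0xbc (blk 11, set 3) → L1-HIT  vc=[27]
4: 0x1bc (blk 27, set 3) → VC-HIT  vc=[11]
5: 0x170 (blk 23, set 3) → MISS  vc=[11, 27]
6: 0x75 (blk 7, set 3) → MISS  vc=[11, 27, 23]
7: 0x5f (blk 5, set 1) → MISS  vc=[11, 27, 23]
8: 0x172 (blk 23, set 3) → VC-HIT  vc=[11, 27, 7]
9: 0xbb (blk 11, set 3) → VC-HIT  vc=[23, 27, 7]
10: 0x1bd (blk 27, set 3) → VC-HIT  vc=[23, 11, 7]

MISSES = 5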